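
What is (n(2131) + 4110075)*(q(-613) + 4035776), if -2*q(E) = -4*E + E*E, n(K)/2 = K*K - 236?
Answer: 101489845552175/2 ≈ 5.0745e+13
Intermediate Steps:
n(K) = -472 + 2*K² (n(K) = 2*(K*K - 236) = 2*(K² - 236) = 2*(-236 + K²) = -472 + 2*K²)
q(E) = 2*E - E²/2 (q(E) = -(-4*E + E*E)/2 = -(-4*E + E²)/2 = -(E² - 4*E)/2 = 2*E - E²/2)
(n(2131) + 4110075)*(q(-613) + 4035776) = ((-472 + 2*2131²) + 4110075)*((½)*(-613)*(4 - 1*(-613)) + 4035776) = ((-472 + 2*4541161) + 4110075)*((½)*(-613)*(4 + 613) + 4035776) = ((-472 + 9082322) + 4110075)*((½)*(-613)*617 + 4035776) = (9081850 + 4110075)*(-378221/2 + 4035776) = 13191925*(7693331/2) = 101489845552175/2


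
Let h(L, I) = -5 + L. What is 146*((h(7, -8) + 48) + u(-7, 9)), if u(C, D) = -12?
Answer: 5548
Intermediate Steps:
146*((h(7, -8) + 48) + u(-7, 9)) = 146*(((-5 + 7) + 48) - 12) = 146*((2 + 48) - 12) = 146*(50 - 12) = 146*38 = 5548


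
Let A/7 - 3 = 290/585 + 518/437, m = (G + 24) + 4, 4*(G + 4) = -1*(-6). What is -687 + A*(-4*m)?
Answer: -68671223/17043 ≈ -4029.3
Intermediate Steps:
G = -5/2 (G = -4 + (-1*(-6))/4 = -4 + (1/4)*6 = -4 + 3/2 = -5/2 ≈ -2.5000)
m = 51/2 (m = (-5/2 + 24) + 4 = 43/2 + 4 = 51/2 ≈ 25.500)
A = 1675373/51129 (A = 21 + 7*(290/585 + 518/437) = 21 + 7*(290*(1/585) + 518*(1/437)) = 21 + 7*(58/117 + 518/437) = 21 + 7*(85952/51129) = 21 + 601664/51129 = 1675373/51129 ≈ 32.768)
-687 + A*(-4*m) = -687 + 1675373*(-4*51/2)/51129 = -687 + (1675373/51129)*(-102) = -687 - 56962682/17043 = -68671223/17043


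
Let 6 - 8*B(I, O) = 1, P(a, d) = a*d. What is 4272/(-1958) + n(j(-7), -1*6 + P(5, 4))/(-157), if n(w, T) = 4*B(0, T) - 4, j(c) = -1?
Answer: -7503/3454 ≈ -2.1723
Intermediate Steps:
B(I, O) = 5/8 (B(I, O) = ¾ - ⅛*1 = ¾ - ⅛ = 5/8)
n(w, T) = -3/2 (n(w, T) = 4*(5/8) - 4 = 5/2 - 4 = -3/2)
4272/(-1958) + n(j(-7), -1*6 + P(5, 4))/(-157) = 4272/(-1958) - 3/2/(-157) = 4272*(-1/1958) - 3/2*(-1/157) = -24/11 + 3/314 = -7503/3454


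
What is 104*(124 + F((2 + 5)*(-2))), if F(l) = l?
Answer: 11440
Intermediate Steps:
104*(124 + F((2 + 5)*(-2))) = 104*(124 + (2 + 5)*(-2)) = 104*(124 + 7*(-2)) = 104*(124 - 14) = 104*110 = 11440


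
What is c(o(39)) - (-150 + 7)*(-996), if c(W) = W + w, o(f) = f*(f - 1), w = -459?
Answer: -141405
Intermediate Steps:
o(f) = f*(-1 + f)
c(W) = -459 + W (c(W) = W - 459 = -459 + W)
c(o(39)) - (-150 + 7)*(-996) = (-459 + 39*(-1 + 39)) - (-150 + 7)*(-996) = (-459 + 39*38) - (-143)*(-996) = (-459 + 1482) - 1*142428 = 1023 - 142428 = -141405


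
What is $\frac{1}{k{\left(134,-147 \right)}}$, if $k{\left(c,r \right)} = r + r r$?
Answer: $\frac{1}{21462} \approx 4.6594 \cdot 10^{-5}$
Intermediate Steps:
$k{\left(c,r \right)} = r + r^{2}$
$\frac{1}{k{\left(134,-147 \right)}} = \frac{1}{\left(-147\right) \left(1 - 147\right)} = \frac{1}{\left(-147\right) \left(-146\right)} = \frac{1}{21462}$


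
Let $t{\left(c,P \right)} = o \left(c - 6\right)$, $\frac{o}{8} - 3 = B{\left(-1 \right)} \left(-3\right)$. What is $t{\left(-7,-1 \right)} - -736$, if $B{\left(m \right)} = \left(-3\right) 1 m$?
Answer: $1360$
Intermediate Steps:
$B{\left(m \right)} = - 3 m$
$o = -48$ ($o = 24 + 8 \left(-3\right) \left(-1\right) \left(-3\right) = 24 + 8 \cdot 3 \left(-3\right) = 24 + 8 \left(-9\right) = 24 - 72 = -48$)
$t{\left(c,P \right)} = 288 - 48 c$ ($t{\left(c,P \right)} = - 48 \left(c - 6\right) = - 48 \left(-6 + c\right) = 288 - 48 c$)
$t{\left(-7,-1 \right)} - -736 = \left(288 - -336\right) - -736 = \left(288 + 336\right) + 736 = 624 + 736 = 1360$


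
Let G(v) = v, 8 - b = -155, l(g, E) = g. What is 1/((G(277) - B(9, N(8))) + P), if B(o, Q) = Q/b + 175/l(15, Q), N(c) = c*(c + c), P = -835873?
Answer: -489/408612533 ≈ -1.1967e-6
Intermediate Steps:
b = 163 (b = 8 - 1*(-155) = 8 + 155 = 163)
N(c) = 2*c² (N(c) = c*(2*c) = 2*c²)
B(o, Q) = 35/3 + Q/163 (B(o, Q) = Q/163 + 175/15 = Q*(1/163) + 175*(1/15) = Q/163 + 35/3 = 35/3 + Q/163)
1/((G(277) - B(9, N(8))) + P) = 1/((277 - (35/3 + (2*8²)/163)) - 835873) = 1/((277 - (35/3 + (2*64)/163)) - 835873) = 1/((277 - (35/3 + (1/163)*128)) - 835873) = 1/((277 - (35/3 + 128/163)) - 835873) = 1/((277 - 1*6089/489) - 835873) = 1/((277 - 6089/489) - 835873) = 1/(129364/489 - 835873) = 1/(-408612533/489) = -489/408612533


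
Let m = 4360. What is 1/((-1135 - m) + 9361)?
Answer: 1/3866 ≈ 0.00025867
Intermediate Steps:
1/((-1135 - m) + 9361) = 1/((-1135 - 1*4360) + 9361) = 1/((-1135 - 4360) + 9361) = 1/(-5495 + 9361) = 1/3866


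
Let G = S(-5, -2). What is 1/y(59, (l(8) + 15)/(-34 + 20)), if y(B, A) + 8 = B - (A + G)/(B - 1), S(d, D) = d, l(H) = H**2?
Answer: 812/41561 ≈ 0.019538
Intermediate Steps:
G = -5
y(B, A) = -8 + B - (-5 + A)/(-1 + B) (y(B, A) = -8 + (B - (A - 5)/(B - 1)) = -8 + (B - (-5 + A)/(-1 + B)) = -8 + B - (-5 + A)/(-1 + B))
1/y(59, (l(8) + 15)/(-34 + 20)) = 1/((13 + 59**2 - (8**2 + 15)/(-34 + 20) - 9*59)/(-1 + 59)) = 1/((13 + 3481 - (64 + 15)/(-14) - 531)/58) = 1/((13 + 3481 - 79*(-1)/14 - 531)/58) = 1/((13 + 3481 - 1*(-79/14) - 531)/58) = 1/((13 + 3481 + 79/14 - 531)/58) = 1/((1/58)*(41561/14)) = 1/(41561/812) = 812/41561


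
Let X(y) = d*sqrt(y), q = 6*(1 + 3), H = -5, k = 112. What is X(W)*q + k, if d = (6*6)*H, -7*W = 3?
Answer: 112 - 4320*I*sqrt(21)/7 ≈ 112.0 - 2828.1*I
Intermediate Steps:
W = -3/7 (W = -1/7*3 = -3/7 ≈ -0.42857)
d = -180 (d = (6*6)*(-5) = 36*(-5) = -180)
q = 24 (q = 6*4 = 24)
X(y) = -180*sqrt(y)
X(W)*q + k = -180*I*sqrt(21)/7*24 + 112 = -4320*I*sqrt(21)/7 + 112 = 112 - 4320*I*sqrt(21)/7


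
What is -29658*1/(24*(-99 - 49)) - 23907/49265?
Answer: 229363951/29164880 ≈ 7.8644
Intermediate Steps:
-29658*1/(24*(-99 - 49)) - 23907/49265 = -29658/(24*(-148)) - 23907*1/49265 = -29658/(-3552) - 23907/49265 = -29658*(-1/3552) - 23907/49265 = 4943/592 - 23907/49265 = 229363951/29164880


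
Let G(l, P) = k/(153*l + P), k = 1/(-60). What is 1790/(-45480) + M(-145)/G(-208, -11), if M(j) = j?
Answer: -1259634546179/4548 ≈ -2.7696e+8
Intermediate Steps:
k = -1/60 ≈ -0.016667
G(l, P) = -1/(60*(P + 153*l)) (G(l, P) = -1/(60*(153*l + P)) = -1/(60*(P + 153*l)))
1790/(-45480) + M(-145)/G(-208, -11) = 1790/(-45480) - 145/((-1/(60*(-11) + 9180*(-208)))) = 1790*(-1/45480) - 145/((-1/(-660 - 1909440))) = -179/4548 - 145/((-1/(-1910100))) = -179/4548 - 145/((-1*(-1/1910100))) = -179/4548 - 145/1/1910100 = -179/4548 - 145*1910100 = -179/4548 - 276964500 = -1259634546179/4548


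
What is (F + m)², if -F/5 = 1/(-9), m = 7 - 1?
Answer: 3481/81 ≈ 42.975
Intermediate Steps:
m = 6
F = 5/9 (F = -5/(-9) = -5*(-1)/9 = -5*(-⅑) = 5/9 ≈ 0.55556)
(F + m)² = (5/9 + 6)² = (59/9)² = 3481/81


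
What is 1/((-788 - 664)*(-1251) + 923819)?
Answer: 1/2740271 ≈ 3.6493e-7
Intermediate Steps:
1/((-788 - 664)*(-1251) + 923819) = 1/(-1452*(-1251) + 923819) = 1/(1816452 + 923819) = 1/2740271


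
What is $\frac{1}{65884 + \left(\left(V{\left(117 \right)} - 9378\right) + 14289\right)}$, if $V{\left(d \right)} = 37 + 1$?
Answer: $\frac{1}{70833} \approx 1.4118 \cdot 10^{-5}$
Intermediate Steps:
$V{\left(d \right)} = 38$
$\frac{1}{65884 + \left(\left(V{\left(117 \right)} - 9378\right) + 14289\right)} = \frac{1}{65884 + \left(\left(38 - 9378\right) + 14289\right)} = \frac{1}{65884 + \left(-9340 + 14289\right)} = \frac{1}{65884 + 4949} = \frac{1}{70833}$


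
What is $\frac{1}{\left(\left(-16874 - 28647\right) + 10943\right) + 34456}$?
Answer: $- \frac{1}{122} \approx -0.0081967$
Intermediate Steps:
$\frac{1}{\left(\left(-16874 - 28647\right) + 10943\right) + 34456} = \frac{1}{\left(-45521 + 10943\right) + 34456} = \frac{1}{-34578 + 34456} = \frac{1}{-122} = - \frac{1}{122}$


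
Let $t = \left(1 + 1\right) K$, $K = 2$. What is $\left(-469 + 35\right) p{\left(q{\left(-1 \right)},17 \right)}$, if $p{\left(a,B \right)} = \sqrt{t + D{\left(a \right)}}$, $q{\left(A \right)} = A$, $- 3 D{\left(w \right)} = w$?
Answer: $- \frac{434 \sqrt{39}}{3} \approx -903.44$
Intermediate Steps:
$D{\left(w \right)} = - \frac{w}{3}$
$t = 4$ ($t = \left(1 + 1\right) 2 = 2 \cdot 2 = 4$)
$p{\left(a,B \right)} = \sqrt{4 - \frac{a}{3}}$
$\left(-469 + 35\right) p{\left(q{\left(-1 \right)},17 \right)} = \left(-469 + 35\right) \frac{\sqrt{36 - -3}}{3} = - 434 \frac{\sqrt{36 + 3}}{3} = - 434 \frac{\sqrt{39}}{3} = - \frac{434 \sqrt{39}}{3}$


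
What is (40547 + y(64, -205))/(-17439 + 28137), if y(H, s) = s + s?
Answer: 13379/3566 ≈ 3.7518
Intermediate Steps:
y(H, s) = 2*s
(40547 + y(64, -205))/(-17439 + 28137) = (40547 + 2*(-205))/(-17439 + 28137) = (40547 - 410)/10698 = 40137*(1/10698) = 13379/3566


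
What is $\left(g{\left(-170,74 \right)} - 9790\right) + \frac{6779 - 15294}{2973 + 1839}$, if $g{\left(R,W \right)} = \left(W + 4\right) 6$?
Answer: $- \frac{44865979}{4812} \approx -9323.8$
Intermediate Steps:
$g{\left(R,W \right)} = 24 + 6 W$ ($g{\left(R,W \right)} = \left(4 + W\right) 6 = 24 + 6 W$)
$\left(g{\left(-170,74 \right)} - 9790\right) + \frac{6779 - 15294}{2973 + 1839} = \left(\left(24 + 6 \cdot 74\right) - 9790\right) + \frac{6779 - 15294}{2973 + 1839} = \left(\left(24 + 444\right) - 9790\right) - \frac{8515}{4812} = \left(468 - 9790\right) - \frac{8515}{4812} = -9322 - \frac{8515}{4812} = - \frac{44865979}{4812}$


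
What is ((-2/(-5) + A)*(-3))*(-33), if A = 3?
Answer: 1683/5 ≈ 336.60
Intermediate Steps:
((-2/(-5) + A)*(-3))*(-33) = ((-2/(-5) + 3)*(-3))*(-33) = ((-2*(-1/5) + 3)*(-3))*(-33) = ((2/5 + 3)*(-3))*(-33) = ((17/5)*(-3))*(-33) = -51/5*(-33) = 1683/5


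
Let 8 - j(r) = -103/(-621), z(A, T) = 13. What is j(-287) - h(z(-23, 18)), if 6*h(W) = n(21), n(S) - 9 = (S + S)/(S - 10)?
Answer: 77843/13662 ≈ 5.6978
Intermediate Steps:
n(S) = 9 + 2*S/(-10 + S) (n(S) = 9 + (S + S)/(S - 10) = 9 + (2*S)/(-10 + S) = 9 + 2*S/(-10 + S))
h(W) = 47/22 (h(W) = ((-90 + 11*21)/(-10 + 21))/6 = ((-90 + 231)/11)/6 = ((1/11)*141)/6 = (1/6)*(141/11) = 47/22)
j(r) = 4865/621 (j(r) = 8 - (-103)/(-621) = 8 - (-103)*(-1)/621 = 8 - 1*103/621 = 8 - 103/621 = 4865/621)
j(-287) - h(z(-23, 18)) = 4865/621 - 1*47/22 = 4865/621 - 47/22 = 77843/13662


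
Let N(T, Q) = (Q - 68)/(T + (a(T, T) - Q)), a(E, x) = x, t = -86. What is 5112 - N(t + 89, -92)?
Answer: 250568/49 ≈ 5113.6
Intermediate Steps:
N(T, Q) = (-68 + Q)/(-Q + 2*T) (N(T, Q) = (Q - 68)/(T + (T - Q)) = (-68 + Q)/(-Q + 2*T))
5112 - N(t + 89, -92) = 5112 - (-68 - 92)/(-1*(-92) + 2*(-86 + 89)) = 5112 - (-160)/(92 + 2*3) = 5112 - (-160)/(92 + 6) = 5112 - (-160)/98 = 5112 - 1*(-80/49) = 5112 + 80/49 = 250568/49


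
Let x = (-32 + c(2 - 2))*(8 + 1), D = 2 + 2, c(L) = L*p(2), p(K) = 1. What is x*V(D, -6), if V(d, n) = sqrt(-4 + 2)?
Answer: -288*I*sqrt(2) ≈ -407.29*I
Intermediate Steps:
c(L) = L (c(L) = L*1 = L)
D = 4
V(d, n) = I*sqrt(2) (V(d, n) = sqrt(-2) = I*sqrt(2))
x = -288 (x = (-32 + (2 - 2))*(8 + 1) = (-32 + 0)*9 = -32*9 = -288)
x*V(D, -6) = -288*I*sqrt(2)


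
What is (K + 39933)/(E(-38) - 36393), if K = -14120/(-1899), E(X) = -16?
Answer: -75846887/69140691 ≈ -1.0970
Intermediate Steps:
K = 14120/1899 (K = -14120*(-1/1899) = 14120/1899 ≈ 7.4355)
(K + 39933)/(E(-38) - 36393) = (14120/1899 + 39933)/(-16 - 36393) = (75846887/1899)/(-36409) = (75846887/1899)*(-1/36409) = -75846887/69140691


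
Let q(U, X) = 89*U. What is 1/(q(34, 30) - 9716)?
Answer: -1/6690 ≈ -0.00014948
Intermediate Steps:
1/(q(34, 30) - 9716) = 1/(89*34 - 9716) = 1/(3026 - 9716) = 1/(-6690) = -1/6690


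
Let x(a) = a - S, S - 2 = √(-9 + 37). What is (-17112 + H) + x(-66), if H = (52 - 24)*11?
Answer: -16872 - 2*√7 ≈ -16877.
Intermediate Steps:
S = 2 + 2*√7 (S = 2 + √(-9 + 37) = 2 + √28 = 2 + 2*√7 ≈ 7.2915)
H = 308 (H = 28*11 = 308)
x(a) = -2 + a - 2*√7 (x(a) = a - (2 + 2*√7) = a + (-2 - 2*√7) = -2 + a - 2*√7)
(-17112 + H) + x(-66) = (-17112 + 308) + (-2 - 66 - 2*√7) = -16804 + (-68 - 2*√7) = -16872 - 2*√7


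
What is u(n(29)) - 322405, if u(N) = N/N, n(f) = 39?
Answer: -322404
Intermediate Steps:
u(N) = 1
u(n(29)) - 322405 = 1 - 322405 = -322404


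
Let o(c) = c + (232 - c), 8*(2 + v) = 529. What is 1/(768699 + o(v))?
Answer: 1/768931 ≈ 1.3005e-6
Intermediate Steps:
v = 513/8 (v = -2 + (⅛)*529 = -2 + 529/8 = 513/8 ≈ 64.125)
o(c) = 232
1/(768699 + o(v)) = 1/(768699 + 232) = 1/768931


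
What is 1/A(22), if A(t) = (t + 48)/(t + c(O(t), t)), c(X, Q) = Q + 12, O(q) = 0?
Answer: 4/5 ≈ 0.80000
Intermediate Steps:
c(X, Q) = 12 + Q
A(t) = (48 + t)/(12 + 2*t) (A(t) = (t + 48)/(t + (12 + t)) = (48 + t)/(12 + 2*t))
1/A(22) = 1/((48 + 22)/(2*(6 + 22))) = 1/((1/2)*70/28) = 1/((1/2)*(1/28)*70) = 1/(5/4) = 4/5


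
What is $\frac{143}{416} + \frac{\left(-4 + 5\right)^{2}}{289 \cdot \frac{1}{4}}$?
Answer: $\frac{3307}{9248} \approx 0.35759$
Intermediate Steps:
$\frac{143}{416} + \frac{\left(-4 + 5\right)^{2}}{289 \cdot \frac{1}{4}} = 143 \cdot \frac{1}{416} + \frac{1^{2}}{289 \cdot \frac{1}{4}} = \frac{11}{32} + 1 \frac{1}{\frac{289}{4}} = \frac{11}{32} + 1 \cdot \frac{4}{289} = \frac{11}{32} + \frac{4}{289} = \frac{3307}{9248}$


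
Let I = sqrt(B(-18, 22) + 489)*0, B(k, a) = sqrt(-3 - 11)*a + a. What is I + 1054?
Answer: 1054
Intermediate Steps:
B(k, a) = a + I*a*sqrt(14) (B(k, a) = sqrt(-14)*a + a = (I*sqrt(14))*a + a = I*a*sqrt(14) + a = a + I*a*sqrt(14))
I = 0 (I = sqrt(22*(1 + I*sqrt(14)) + 489)*0 = sqrt((22 + 22*I*sqrt(14)) + 489)*0 = sqrt(511 + 22*I*sqrt(14))*0 = 0)
I + 1054 = 0 + 1054 = 1054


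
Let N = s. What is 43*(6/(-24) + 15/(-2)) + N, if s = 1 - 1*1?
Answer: -1333/4 ≈ -333.25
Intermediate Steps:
s = 0 (s = 1 - 1 = 0)
N = 0
43*(6/(-24) + 15/(-2)) + N = 43*(6/(-24) + 15/(-2)) + 0 = 43*(6*(-1/24) + 15*(-1/2)) + 0 = 43*(-1/4 - 15/2) + 0 = 43*(-31/4) + 0 = -1333/4 + 0 = -1333/4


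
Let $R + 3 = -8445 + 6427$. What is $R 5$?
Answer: $-10105$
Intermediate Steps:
$R = -2021$ ($R = -3 + \left(-8445 + 6427\right) = -3 - 2018 = -2021$)
$R 5 = \left(-2021\right) 5 = -10105$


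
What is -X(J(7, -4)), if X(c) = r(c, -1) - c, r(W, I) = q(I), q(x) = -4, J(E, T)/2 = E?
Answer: 18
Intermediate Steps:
J(E, T) = 2*E
r(W, I) = -4
X(c) = -4 - c
-X(J(7, -4)) = -(-4 - 2*7) = -(-4 - 1*14) = -(-4 - 14) = -1*(-18) = 18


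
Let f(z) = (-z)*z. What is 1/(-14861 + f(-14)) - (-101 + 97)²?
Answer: -240913/15057 ≈ -16.000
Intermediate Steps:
f(z) = -z²
1/(-14861 + f(-14)) - (-101 + 97)² = 1/(-14861 - 1*(-14)²) - (-101 + 97)² = 1/(-14861 - 1*196) - 1*(-4)² = 1/(-14861 - 196) - 1*16 = 1/(-15057) - 16 = -1/15057 - 16 = -240913/15057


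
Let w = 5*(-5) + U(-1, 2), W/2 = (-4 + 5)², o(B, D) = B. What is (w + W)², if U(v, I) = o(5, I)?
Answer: 324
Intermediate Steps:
U(v, I) = 5
W = 2 (W = 2*(-4 + 5)² = 2*1² = 2*1 = 2)
w = -20 (w = 5*(-5) + 5 = -25 + 5 = -20)
(w + W)² = (-20 + 2)² = (-18)² = 324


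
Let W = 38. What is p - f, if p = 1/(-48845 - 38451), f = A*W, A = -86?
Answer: 285283327/87296 ≈ 3268.0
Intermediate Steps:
f = -3268 (f = -86*38 = -3268)
p = -1/87296 (p = 1/(-87296) = -1/87296 ≈ -1.1455e-5)
p - f = -1/87296 - 1*(-3268) = -1/87296 + 3268 = 285283327/87296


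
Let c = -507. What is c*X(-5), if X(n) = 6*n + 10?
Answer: 10140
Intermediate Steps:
X(n) = 10 + 6*n
c*X(-5) = -507*(10 + 6*(-5)) = -507*(10 - 30) = -507*(-20) = 10140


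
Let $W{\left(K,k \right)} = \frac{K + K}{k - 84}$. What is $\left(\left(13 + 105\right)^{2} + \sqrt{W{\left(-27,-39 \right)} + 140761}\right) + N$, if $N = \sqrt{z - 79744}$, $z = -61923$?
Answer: $13924 + \frac{\sqrt{236619979}}{41} + i \sqrt{141667} \approx 14299.0 + 376.39 i$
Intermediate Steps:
$W{\left(K,k \right)} = \frac{2 K}{-84 + k}$
$N = i \sqrt{141667}$ ($N = \sqrt{-61923 - 79744} = \sqrt{-141667} = i \sqrt{141667} \approx 376.39 i$)
$\left(\left(13 + 105\right)^{2} + \sqrt{W{\left(-27,-39 \right)} + 140761}\right) + N = \left(\left(13 + 105\right)^{2} + \sqrt{2 \left(-27\right) \frac{1}{-84 - 39} + 140761}\right) + i \sqrt{141667} = \left(118^{2} + \sqrt{2 \left(-27\right) \frac{1}{-123} + 140761}\right) + i \sqrt{141667} = \left(13924 + \sqrt{2 \left(-27\right) \left(- \frac{1}{123}\right) + 140761}\right) + i \sqrt{141667} = \left(13924 + \sqrt{\frac{18}{41} + 140761}\right) + i \sqrt{141667} = \left(13924 + \sqrt{\frac{5771219}{41}}\right) + i \sqrt{141667} = \left(13924 + \frac{\sqrt{236619979}}{41}\right) + i \sqrt{141667} = 13924 + \frac{\sqrt{236619979}}{41} + i \sqrt{141667}$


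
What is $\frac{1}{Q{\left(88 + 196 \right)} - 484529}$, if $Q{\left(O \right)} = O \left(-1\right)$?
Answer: $- \frac{1}{484813} \approx -2.0627 \cdot 10^{-6}$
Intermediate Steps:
$Q{\left(O \right)} = - O$
$\frac{1}{Q{\left(88 + 196 \right)} - 484529} = \frac{1}{- (88 + 196) - 484529} = \frac{1}{\left(-1\right) 284 - 484529} = \frac{1}{-284 - 484529} = \frac{1}{-484813} = - \frac{1}{484813}$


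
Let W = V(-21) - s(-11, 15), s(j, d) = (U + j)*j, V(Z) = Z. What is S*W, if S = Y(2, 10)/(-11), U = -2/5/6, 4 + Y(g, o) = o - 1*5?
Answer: 2141/165 ≈ 12.976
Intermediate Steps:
Y(g, o) = -9 + o (Y(g, o) = -4 + (o - 1*5) = -4 + (o - 5) = -4 + (-5 + o) = -9 + o)
U = -1/15 (U = -2*⅕*(⅙) = -⅖*⅙ = -1/15 ≈ -0.066667)
s(j, d) = j*(-1/15 + j) (s(j, d) = (-1/15 + j)*j = j*(-1/15 + j))
W = -2141/15 (W = -21 - (-11)*(-1/15 - 11) = -21 - (-11)*(-166)/15 = -21 - 1*1826/15 = -21 - 1826/15 = -2141/15 ≈ -142.73)
S = -1/11 (S = (-9 + 10)/(-11) = 1*(-1/11) = -1/11 ≈ -0.090909)
S*W = -1/11*(-2141/15) = 2141/165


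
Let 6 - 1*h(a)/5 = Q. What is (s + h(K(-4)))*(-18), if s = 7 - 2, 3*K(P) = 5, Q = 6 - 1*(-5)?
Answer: 360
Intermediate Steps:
Q = 11 (Q = 6 + 5 = 11)
K(P) = 5/3 (K(P) = (⅓)*5 = 5/3)
h(a) = -25 (h(a) = 30 - 5*11 = 30 - 55 = -25)
s = 5
(s + h(K(-4)))*(-18) = (5 - 25)*(-18) = -20*(-18) = 360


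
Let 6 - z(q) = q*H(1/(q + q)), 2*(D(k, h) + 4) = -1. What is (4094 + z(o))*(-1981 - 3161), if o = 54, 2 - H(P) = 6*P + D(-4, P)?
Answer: -19292784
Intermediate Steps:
D(k, h) = -9/2 (D(k, h) = -4 + (½)*(-1) = -4 - ½ = -9/2)
H(P) = 13/2 - 6*P (H(P) = 2 - (6*P - 9/2) = 2 - (-9/2 + 6*P) = 2 + (9/2 - 6*P) = 13/2 - 6*P)
z(q) = 6 - q*(13/2 - 3/q) (z(q) = 6 - q*(13/2 - 6/(q + q)) = 6 - q*(13/2 - 6*1/(2*q)) = 6 - q*(13/2 - 3/q))
(4094 + z(o))*(-1981 - 3161) = (4094 + (9 - 13/2*54))*(-1981 - 3161) = (4094 + (9 - 351))*(-5142) = (4094 - 342)*(-5142) = 3752*(-5142) = -19292784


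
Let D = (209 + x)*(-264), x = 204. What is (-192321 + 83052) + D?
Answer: -218301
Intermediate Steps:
D = -109032 (D = (209 + 204)*(-264) = 413*(-264) = -109032)
(-192321 + 83052) + D = (-192321 + 83052) - 109032 = -109269 - 109032 = -218301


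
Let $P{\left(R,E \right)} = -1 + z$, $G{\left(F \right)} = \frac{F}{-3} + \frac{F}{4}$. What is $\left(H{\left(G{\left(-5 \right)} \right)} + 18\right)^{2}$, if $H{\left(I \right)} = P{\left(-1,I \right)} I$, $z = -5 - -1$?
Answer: $\frac{36481}{144} \approx 253.34$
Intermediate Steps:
$G{\left(F \right)} = - \frac{F}{12}$ ($G{\left(F \right)} = F \left(- \frac{1}{3}\right) + F \frac{1}{4} = - \frac{F}{3} + \frac{F}{4} = - \frac{F}{12}$)
$z = -4$ ($z = -5 + 1 = -4$)
$P{\left(R,E \right)} = -5$ ($P{\left(R,E \right)} = -1 - 4 = -5$)
$H{\left(I \right)} = - 5 I$
$\left(H{\left(G{\left(-5 \right)} \right)} + 18\right)^{2} = \left(- 5 \left(\left(- \frac{1}{12}\right) \left(-5\right)\right) + 18\right)^{2} = \left(\left(-5\right) \frac{5}{12} + 18\right)^{2} = \left(- \frac{25}{12} + 18\right)^{2} = \left(\frac{191}{12}\right)^{2} = \frac{36481}{144}$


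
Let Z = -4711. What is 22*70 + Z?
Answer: -3171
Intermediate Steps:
22*70 + Z = 22*70 - 4711 = 1540 - 4711 = -3171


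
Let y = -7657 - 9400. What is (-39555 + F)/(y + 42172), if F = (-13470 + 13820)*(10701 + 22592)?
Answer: 2322599/5023 ≈ 462.39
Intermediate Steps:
y = -17057
F = 11652550 (F = 350*33293 = 11652550)
(-39555 + F)/(y + 42172) = (-39555 + 11652550)/(-17057 + 42172) = 11612995/25115 = 11612995*(1/25115) = 2322599/5023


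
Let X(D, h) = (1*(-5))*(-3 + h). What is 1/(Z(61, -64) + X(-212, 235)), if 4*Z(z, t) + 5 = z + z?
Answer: -4/4523 ≈ -0.00088437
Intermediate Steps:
Z(z, t) = -5/4 + z/2 (Z(z, t) = -5/4 + (z + z)/4 = -5/4 + (2*z)/4 = -5/4 + z/2)
X(D, h) = 15 - 5*h (X(D, h) = -5*(-3 + h) = 15 - 5*h)
1/(Z(61, -64) + X(-212, 235)) = 1/((-5/4 + (½)*61) + (15 - 5*235)) = 1/((-5/4 + 61/2) + (15 - 1175)) = 1/(117/4 - 1160) = 1/(-4523/4) = -4/4523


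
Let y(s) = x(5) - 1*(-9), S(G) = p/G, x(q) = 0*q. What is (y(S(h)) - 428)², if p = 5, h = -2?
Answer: 175561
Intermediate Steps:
x(q) = 0
S(G) = 5/G
y(s) = 9 (y(s) = 0 - 1*(-9) = 0 + 9 = 9)
(y(S(h)) - 428)² = (9 - 428)² = (-419)² = 175561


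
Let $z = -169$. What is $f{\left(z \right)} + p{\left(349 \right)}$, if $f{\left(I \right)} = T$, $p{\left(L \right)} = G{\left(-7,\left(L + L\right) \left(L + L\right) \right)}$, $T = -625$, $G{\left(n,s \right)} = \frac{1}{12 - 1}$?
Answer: $- \frac{6874}{11} \approx -624.91$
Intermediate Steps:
$G{\left(n,s \right)} = \frac{1}{11}$
$p{\left(L \right)} = \frac{1}{11}$
$f{\left(I \right)} = -625$
$f{\left(z \right)} + p{\left(349 \right)} = -625 + \frac{1}{11} = - \frac{6874}{11}$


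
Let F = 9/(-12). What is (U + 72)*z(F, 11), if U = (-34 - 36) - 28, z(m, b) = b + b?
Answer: -572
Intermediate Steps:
F = -¾ (F = 9*(-1/12) = -¾ ≈ -0.75000)
z(m, b) = 2*b
U = -98 (U = -70 - 28 = -98)
(U + 72)*z(F, 11) = (-98 + 72)*(2*11) = -26*22 = -572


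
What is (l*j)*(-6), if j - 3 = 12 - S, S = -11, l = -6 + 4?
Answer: 312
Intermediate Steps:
l = -2
j = 26 (j = 3 + (12 - 1*(-11)) = 3 + (12 + 11) = 3 + 23 = 26)
(l*j)*(-6) = -2*26*(-6) = -52*(-6) = 312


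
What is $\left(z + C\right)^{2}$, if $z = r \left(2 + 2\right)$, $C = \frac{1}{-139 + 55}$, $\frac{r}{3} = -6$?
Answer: $\frac{36590401}{7056} \approx 5185.7$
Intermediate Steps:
$r = -18$ ($r = 3 \left(-6\right) = -18$)
$C = - \frac{1}{84}$ ($C = \frac{1}{-84} = - \frac{1}{84} \approx -0.011905$)
$z = -72$ ($z = - 18 \left(2 + 2\right) = \left(-18\right) 4 = -72$)
$\left(z + C\right)^{2} = \left(-72 - \frac{1}{84}\right)^{2} = \left(- \frac{6049}{84}\right)^{2} = \frac{36590401}{7056}$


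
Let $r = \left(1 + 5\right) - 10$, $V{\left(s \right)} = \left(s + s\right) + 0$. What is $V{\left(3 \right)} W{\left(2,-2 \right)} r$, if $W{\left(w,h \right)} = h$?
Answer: $48$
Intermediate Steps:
$V{\left(s \right)} = 2 s$ ($V{\left(s \right)} = 2 s + 0 = 2 s$)
$r = -4$ ($r = 6 - 10 = -4$)
$V{\left(3 \right)} W{\left(2,-2 \right)} r = 2 \cdot 3 \left(-2\right) \left(-4\right) = 6 \left(-2\right) \left(-4\right) = \left(-12\right) \left(-4\right) = 48$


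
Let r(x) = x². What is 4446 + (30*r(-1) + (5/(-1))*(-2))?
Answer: 4486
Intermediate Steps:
4446 + (30*r(-1) + (5/(-1))*(-2)) = 4446 + (30*(-1)² + (5/(-1))*(-2)) = 4446 + (30*1 - 1*5*(-2)) = 4446 + (30 - 5*(-2)) = 4446 + (30 + 10) = 4446 + 40 = 4486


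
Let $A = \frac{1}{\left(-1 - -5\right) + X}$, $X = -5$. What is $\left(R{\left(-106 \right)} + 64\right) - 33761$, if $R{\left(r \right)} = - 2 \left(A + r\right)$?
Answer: $-33483$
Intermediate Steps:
$A = -1$ ($A = \frac{1}{\left(-1 - -5\right) - 5} = \frac{1}{\left(-1 + 5\right) - 5} = \frac{1}{4 - 5} = \frac{1}{-1} = -1$)
$R{\left(r \right)} = 2 - 2 r$ ($R{\left(r \right)} = - 2 \left(-1 + r\right) = 2 - 2 r$)
$\left(R{\left(-106 \right)} + 64\right) - 33761 = \left(\left(2 - -212\right) + 64\right) - 33761 = \left(\left(2 + 212\right) + 64\right) - 33761 = \left(214 + 64\right) - 33761 = 278 - 33761 = -33483$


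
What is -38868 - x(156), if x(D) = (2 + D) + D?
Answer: -39182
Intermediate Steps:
x(D) = 2 + 2*D
-38868 - x(156) = -38868 - (2 + 2*156) = -38868 - (2 + 312) = -38868 - 1*314 = -38868 - 314 = -39182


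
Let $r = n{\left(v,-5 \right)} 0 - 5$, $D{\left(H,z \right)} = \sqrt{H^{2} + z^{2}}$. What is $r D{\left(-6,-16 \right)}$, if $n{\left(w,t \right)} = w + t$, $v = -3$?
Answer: $- 10 \sqrt{73} \approx -85.44$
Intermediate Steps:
$n{\left(w,t \right)} = t + w$
$r = -5$ ($r = \left(-5 - 3\right) 0 - 5 = \left(-8\right) 0 - 5 = 0 - 5 = -5$)
$r D{\left(-6,-16 \right)} = - 5 \sqrt{\left(-6\right)^{2} + \left(-16\right)^{2}} = - 5 \sqrt{36 + 256} = - 5 \sqrt{292} = - 5 \cdot 2 \sqrt{73} = - 10 \sqrt{73}$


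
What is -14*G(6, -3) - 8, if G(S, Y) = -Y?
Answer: -50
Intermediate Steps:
-14*G(6, -3) - 8 = -(-14)*(-3) - 8 = -14*3 - 8 = -42 - 8 = -50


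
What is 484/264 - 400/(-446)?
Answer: 3653/1338 ≈ 2.7302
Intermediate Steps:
484/264 - 400/(-446) = 484*(1/264) - 400*(-1/446) = 11/6 + 200/223 = 3653/1338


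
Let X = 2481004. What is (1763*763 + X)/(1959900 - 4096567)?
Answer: -294321/164359 ≈ -1.7907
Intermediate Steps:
(1763*763 + X)/(1959900 - 4096567) = (1763*763 + 2481004)/(1959900 - 4096567) = (1345169 + 2481004)/(-2136667) = 3826173*(-1/2136667) = -294321/164359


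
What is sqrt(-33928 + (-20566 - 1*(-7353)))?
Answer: I*sqrt(47141) ≈ 217.12*I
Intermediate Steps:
sqrt(-33928 + (-20566 - 1*(-7353))) = sqrt(-33928 + (-20566 + 7353)) = sqrt(-33928 - 13213) = sqrt(-47141) = I*sqrt(47141)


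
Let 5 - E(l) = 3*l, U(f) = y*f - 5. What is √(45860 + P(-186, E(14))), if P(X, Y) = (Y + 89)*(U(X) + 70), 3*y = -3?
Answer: 4*√3682 ≈ 242.72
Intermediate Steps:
y = -1 (y = (⅓)*(-3) = -1)
U(f) = -5 - f (U(f) = -f - 5 = -5 - f)
E(l) = 5 - 3*l
P(X, Y) = (65 - X)*(89 + Y) (P(X, Y) = (Y + 89)*((-5 - X) + 70) = (89 + Y)*(65 - X) = (65 - X)*(89 + Y))
√(45860 + P(-186, E(14))) = √(45860 + (5785 - 89*(-186) + 65*(5 - 3*14) - 1*(-186)*(5 - 3*14))) = √(45860 + (5785 + 16554 + 65*(5 - 42) - 1*(-186)*(5 - 42))) = √(45860 + (5785 + 16554 + 65*(-37) - 1*(-186)*(-37))) = √(45860 + (5785 + 16554 - 2405 - 6882)) = √(45860 + 13052) = √58912 = 4*√3682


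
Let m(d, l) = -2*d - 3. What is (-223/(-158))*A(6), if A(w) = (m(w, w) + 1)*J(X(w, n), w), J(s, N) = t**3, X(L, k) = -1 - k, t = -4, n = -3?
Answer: 99904/79 ≈ 1264.6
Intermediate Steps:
m(d, l) = -3 - 2*d
J(s, N) = -64 (J(s, N) = (-4)**3 = -64)
A(w) = 128 + 128*w (A(w) = ((-3 - 2*w) + 1)*(-64) = (-2 - 2*w)*(-64) = 128 + 128*w)
(-223/(-158))*A(6) = (-223/(-158))*(128 + 128*6) = (-223*(-1/158))*(128 + 768) = (223/158)*896 = 99904/79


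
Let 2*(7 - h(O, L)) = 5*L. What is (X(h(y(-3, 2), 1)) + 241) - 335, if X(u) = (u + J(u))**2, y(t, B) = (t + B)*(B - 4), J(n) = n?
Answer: -13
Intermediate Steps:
y(t, B) = (-4 + B)*(B + t) (y(t, B) = (B + t)*(-4 + B) = (-4 + B)*(B + t))
h(O, L) = 7 - 5*L/2
X(u) = 4*u**2 (X(u) = (u + u)**2 = (2*u)**2 = 4*u**2)
(X(h(y(-3, 2), 1)) + 241) - 335 = (4*(7 - 5/2*1)**2 + 241) - 335 = (4*(7 - 5/2)**2 + 241) - 335 = (4*(9/2)**2 + 241) - 335 = (4*(81/4) + 241) - 335 = (81 + 241) - 335 = 322 - 335 = -13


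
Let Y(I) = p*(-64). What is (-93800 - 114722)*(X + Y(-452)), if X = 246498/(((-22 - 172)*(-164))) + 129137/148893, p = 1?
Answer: 13677429788445643/1184294922 ≈ 1.1549e+7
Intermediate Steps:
Y(I) = -64 (Y(I) = 1*(-64) = -64)
X = 20405224753/2368589844 (X = 246498/((-194*(-164))) + 129137*(1/148893) = 246498/31816 + 129137/148893 = 246498*(1/31816) + 129137/148893 = 123249/15908 + 129137/148893 = 20405224753/2368589844 ≈ 8.6149)
(-93800 - 114722)*(X + Y(-452)) = (-93800 - 114722)*(20405224753/2368589844 - 64) = -208522*(-131184525263/2368589844) = 13677429788445643/1184294922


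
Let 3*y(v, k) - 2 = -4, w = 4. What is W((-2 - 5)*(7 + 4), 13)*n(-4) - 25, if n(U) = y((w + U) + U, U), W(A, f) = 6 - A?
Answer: -241/3 ≈ -80.333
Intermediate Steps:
y(v, k) = -2/3 (y(v, k) = 2/3 + (1/3)*(-4) = 2/3 - 4/3 = -2/3)
n(U) = -2/3
W((-2 - 5)*(7 + 4), 13)*n(-4) - 25 = (6 - (-2 - 5)*(7 + 4))*(-2/3) - 25 = (6 - (-7)*11)*(-2/3) - 25 = (6 - 1*(-77))*(-2/3) - 25 = (6 + 77)*(-2/3) - 25 = 83*(-2/3) - 25 = -166/3 - 25 = -241/3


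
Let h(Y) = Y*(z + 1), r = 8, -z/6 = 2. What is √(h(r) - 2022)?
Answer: I*√2110 ≈ 45.935*I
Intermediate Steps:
z = -12 (z = -6*2 = -12)
h(Y) = -11*Y (h(Y) = Y*(-12 + 1) = Y*(-11) = -11*Y)
√(h(r) - 2022) = √(-11*8 - 2022) = √(-88 - 2022) = √(-2110) = I*√2110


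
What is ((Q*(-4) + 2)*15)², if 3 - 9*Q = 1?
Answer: 2500/9 ≈ 277.78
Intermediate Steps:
Q = 2/9 (Q = ⅓ - ⅑*1 = ⅓ - ⅑ = 2/9 ≈ 0.22222)
((Q*(-4) + 2)*15)² = (((2/9)*(-4) + 2)*15)² = ((-8/9 + 2)*15)² = ((10/9)*15)² = (50/3)² = 2500/9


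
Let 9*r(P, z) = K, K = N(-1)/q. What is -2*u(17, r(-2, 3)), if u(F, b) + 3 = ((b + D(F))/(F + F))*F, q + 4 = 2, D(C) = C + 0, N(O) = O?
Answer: -199/18 ≈ -11.056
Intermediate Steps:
D(C) = C
q = -2 (q = -4 + 2 = -2)
K = ½ (K = -1/(-2) = -1*(-½) = ½ ≈ 0.50000)
r(P, z) = 1/18 (r(P, z) = (⅑)*(½) = 1/18)
u(F, b) = -3 + F/2 + b/2 (u(F, b) = -3 + ((b + F)/(F + F))*F = -3 + ((F + b)/((2*F)))*F = -3 + ((F + b)*(1/(2*F)))*F = -3 + ((F + b)/(2*F))*F = -3 + (F/2 + b/2) = -3 + F/2 + b/2)
-2*u(17, r(-2, 3)) = -2*(-3 + (½)*17 + (½)*(1/18)) = -2*(-3 + 17/2 + 1/36) = -2*199/36 = -199/18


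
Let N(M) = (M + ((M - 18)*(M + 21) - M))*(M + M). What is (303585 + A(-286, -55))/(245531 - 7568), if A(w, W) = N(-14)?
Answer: 309857/237963 ≈ 1.3021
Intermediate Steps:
N(M) = 2*M*(-18 + M)*(21 + M) (N(M) = (M + ((-18 + M)*(21 + M) - M))*(2*M) = (M + (-M + (-18 + M)*(21 + M)))*(2*M) = ((-18 + M)*(21 + M))*(2*M) = 2*M*(-18 + M)*(21 + M))
A(w, W) = 6272 (A(w, W) = 2*(-14)*(-378 + (-14)**2 + 3*(-14)) = 2*(-14)*(-378 + 196 - 42) = 2*(-14)*(-224) = 6272)
(303585 + A(-286, -55))/(245531 - 7568) = (303585 + 6272)/(245531 - 7568) = 309857/237963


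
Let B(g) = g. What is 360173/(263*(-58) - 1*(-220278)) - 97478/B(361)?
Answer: -19855307019/74013664 ≈ -268.27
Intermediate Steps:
360173/(263*(-58) - 1*(-220278)) - 97478/B(361) = 360173/(263*(-58) - 1*(-220278)) - 97478/361 = 360173/(-15254 + 220278) - 97478*1/361 = 360173/205024 - 97478/361 = -19855307019/74013664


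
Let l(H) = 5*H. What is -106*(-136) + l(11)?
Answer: 14471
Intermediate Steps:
-106*(-136) + l(11) = -106*(-136) + 5*11 = 14416 + 55 = 14471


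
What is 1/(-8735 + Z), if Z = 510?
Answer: -1/8225 ≈ -0.00012158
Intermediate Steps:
1/(-8735 + Z) = 1/(-8735 + 510) = 1/(-8225) = -1/8225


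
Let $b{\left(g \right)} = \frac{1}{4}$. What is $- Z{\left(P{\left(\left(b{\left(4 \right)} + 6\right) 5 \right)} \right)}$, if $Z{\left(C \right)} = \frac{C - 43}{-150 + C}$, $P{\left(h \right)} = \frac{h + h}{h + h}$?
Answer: $- \frac{42}{149} \approx -0.28188$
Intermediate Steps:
$b{\left(g \right)} = \frac{1}{4}$
$P{\left(h \right)} = 1$ ($P{\left(h \right)} = \frac{2 h}{2 h} = 2 h \frac{1}{2 h} = 1$)
$Z{\left(C \right)} = \frac{-43 + C}{-150 + C}$
$- Z{\left(P{\left(\left(b{\left(4 \right)} + 6\right) 5 \right)} \right)} = - \frac{-43 + 1}{-150 + 1} = - \frac{-42}{-149} = - \frac{\left(-1\right) \left(-42\right)}{149} = \left(-1\right) \frac{42}{149} = - \frac{42}{149}$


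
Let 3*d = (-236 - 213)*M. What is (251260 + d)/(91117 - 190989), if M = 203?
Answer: -662633/299616 ≈ -2.2116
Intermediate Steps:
d = -91147/3 (d = ((-236 - 213)*203)/3 = (-449*203)/3 = (⅓)*(-91147) = -91147/3 ≈ -30382.)
(251260 + d)/(91117 - 190989) = (251260 - 91147/3)/(91117 - 190989) = (662633/3)/(-99872) = (662633/3)*(-1/99872) = -662633/299616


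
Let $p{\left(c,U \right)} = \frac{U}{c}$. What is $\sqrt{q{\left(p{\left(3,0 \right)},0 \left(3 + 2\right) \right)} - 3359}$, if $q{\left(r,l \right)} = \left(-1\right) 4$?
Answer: $i \sqrt{3363} \approx 57.991 i$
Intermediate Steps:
$q{\left(r,l \right)} = -4$
$\sqrt{q{\left(p{\left(3,0 \right)},0 \left(3 + 2\right) \right)} - 3359} = \sqrt{-4 - 3359} = \sqrt{-3363} = i \sqrt{3363}$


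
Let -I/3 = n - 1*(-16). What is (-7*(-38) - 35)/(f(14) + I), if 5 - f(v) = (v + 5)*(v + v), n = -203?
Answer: 231/34 ≈ 6.7941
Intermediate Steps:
f(v) = 5 - 2*v*(5 + v) (f(v) = 5 - (v + 5)*(v + v) = 5 - (5 + v)*2*v = 5 - 2*v*(5 + v))
I = 561 (I = -3*(-203 - 1*(-16)) = -3*(-203 + 16) = -3*(-187) = 561)
(-7*(-38) - 35)/(f(14) + I) = (-7*(-38) - 35)/((5 - 10*14 - 2*14**2) + 561) = (266 - 35)/((5 - 140 - 2*196) + 561) = 231/((5 - 140 - 392) + 561) = 231/(-527 + 561) = 231/34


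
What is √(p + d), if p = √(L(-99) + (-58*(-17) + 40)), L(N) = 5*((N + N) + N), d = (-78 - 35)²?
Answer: √(12769 + 3*I*√51) ≈ 113.0 + 0.0948*I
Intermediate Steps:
d = 12769 (d = (-113)² = 12769)
L(N) = 15*N (L(N) = 5*(2*N + N) = 5*(3*N) = 15*N)
p = 3*I*√51 (p = √(15*(-99) + (-58*(-17) + 40)) = √(-1485 + (986 + 40)) = √(-1485 + 1026) = √(-459) = 3*I*√51 ≈ 21.424*I)
√(p + d) = √(3*I*√51 + 12769) = √(12769 + 3*I*√51)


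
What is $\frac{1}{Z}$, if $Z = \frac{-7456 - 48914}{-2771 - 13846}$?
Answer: $\frac{5539}{18790} \approx 0.29478$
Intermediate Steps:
$Z = \frac{18790}{5539}$ ($Z = - \frac{56370}{-16617} = \left(-56370\right) \left(- \frac{1}{16617}\right) = \frac{18790}{5539} \approx 3.3923$)
$\frac{1}{Z} = \frac{1}{\frac{18790}{5539}} = \frac{5539}{18790}$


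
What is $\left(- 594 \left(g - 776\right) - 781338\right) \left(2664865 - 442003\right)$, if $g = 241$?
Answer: $-1030403234376$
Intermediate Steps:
$\left(- 594 \left(g - 776\right) - 781338\right) \left(2664865 - 442003\right) = \left(- 594 \left(241 - 776\right) - 781338\right) \left(2664865 - 442003\right) = \left(\left(-594\right) \left(-535\right) - 781338\right) 2222862 = \left(317790 - 781338\right) 2222862 = \left(-463548\right) 2222862 = -1030403234376$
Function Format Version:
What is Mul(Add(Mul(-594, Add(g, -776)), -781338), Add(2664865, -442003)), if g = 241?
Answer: -1030403234376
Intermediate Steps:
Mul(Add(Mul(-594, Add(g, -776)), -781338), Add(2664865, -442003)) = Mul(Add(Mul(-594, Add(241, -776)), -781338), Add(2664865, -442003)) = Mul(Add(Mul(-594, -535), -781338), 2222862) = Mul(Add(317790, -781338), 2222862) = Mul(-463548, 2222862) = -1030403234376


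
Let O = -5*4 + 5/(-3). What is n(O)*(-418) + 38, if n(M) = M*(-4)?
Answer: -108566/3 ≈ -36189.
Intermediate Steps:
O = -65/3 (O = -20 + 5*(-⅓) = -20 - 5/3 = -65/3 ≈ -21.667)
n(M) = -4*M
n(O)*(-418) + 38 = -4*(-65/3)*(-418) + 38 = (260/3)*(-418) + 38 = -108680/3 + 38 = -108566/3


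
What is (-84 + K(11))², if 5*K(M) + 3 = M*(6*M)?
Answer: 91809/25 ≈ 3672.4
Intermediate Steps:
K(M) = -⅗ + 6*M²/5 (K(M) = -⅗ + (M*(6*M))/5 = -⅗ + (6*M²)/5 = -⅗ + 6*M²/5)
(-84 + K(11))² = (-84 + (-⅗ + (6/5)*11²))² = (-84 + (-⅗ + (6/5)*121))² = (-84 + (-⅗ + 726/5))² = (-84 + 723/5)² = (303/5)² = 91809/25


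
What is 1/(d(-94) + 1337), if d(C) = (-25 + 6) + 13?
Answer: 1/1331 ≈ 0.00075131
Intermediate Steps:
d(C) = -6 (d(C) = -19 + 13 = -6)
1/(d(-94) + 1337) = 1/(-6 + 1337) = 1/1331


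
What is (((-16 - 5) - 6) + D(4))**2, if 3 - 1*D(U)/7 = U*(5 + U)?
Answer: 66564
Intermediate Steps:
D(U) = 21 - 7*U*(5 + U)
(((-16 - 5) - 6) + D(4))**2 = (((-16 - 5) - 6) + (21 - 35*4 - 7*4**2))**2 = ((-21 - 6) + (21 - 140 - 7*16))**2 = (-27 + (21 - 140 - 112))**2 = (-27 - 231)**2 = (-258)**2 = 66564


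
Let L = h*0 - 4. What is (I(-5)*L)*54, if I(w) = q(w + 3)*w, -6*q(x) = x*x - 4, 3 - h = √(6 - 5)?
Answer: 0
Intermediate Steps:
h = 2 (h = 3 - √(6 - 5) = 3 - √1 = 3 - 1*1 = 3 - 1 = 2)
q(x) = ⅔ - x²/6 (q(x) = -(x*x - 4)/6 = -(x² - 4)/6 = -(-4 + x²)/6 = ⅔ - x²/6)
I(w) = w*(⅔ - (3 + w)²/6) (I(w) = (⅔ - (w + 3)²/6)*w = (⅔ - (3 + w)²/6)*w = w*(⅔ - (3 + w)²/6))
L = -4 (L = 2*0 - 4 = 0 - 4 = -4)
(I(-5)*L)*54 = (-⅙*(-5)*(-4 + (3 - 5)²)*(-4))*54 = (-⅙*(-5)*(-4 + (-2)²)*(-4))*54 = (-⅙*(-5)*(-4 + 4)*(-4))*54 = (-⅙*(-5)*0*(-4))*54 = (0*(-4))*54 = 0*54 = 0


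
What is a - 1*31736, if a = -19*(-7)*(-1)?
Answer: -31869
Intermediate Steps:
a = -133 (a = 133*(-1) = -133)
a - 1*31736 = -133 - 1*31736 = -133 - 31736 = -31869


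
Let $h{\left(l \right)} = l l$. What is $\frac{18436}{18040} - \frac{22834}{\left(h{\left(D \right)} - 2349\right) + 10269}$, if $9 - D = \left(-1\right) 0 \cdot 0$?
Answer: $- \frac{858503}{468630} \approx -1.8319$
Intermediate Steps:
$D = 9$ ($D = 9 - \left(-1\right) 0 \cdot 0 = 9 - 0 \cdot 0 = 9 - 0 = 9 + 0 = 9$)
$h{\left(l \right)} = l^{2}$
$\frac{18436}{18040} - \frac{22834}{\left(h{\left(D \right)} - 2349\right) + 10269} = \frac{18436}{18040} - \frac{22834}{\left(9^{2} - 2349\right) + 10269} = 18436 \cdot \frac{1}{18040} - \frac{22834}{\left(81 - 2349\right) + 10269} = \frac{419}{410} - \frac{22834}{-2268 + 10269} = \frac{419}{410} - \frac{22834}{8001} = \frac{419}{410} - \frac{3262}{1143} = - \frac{858503}{468630}$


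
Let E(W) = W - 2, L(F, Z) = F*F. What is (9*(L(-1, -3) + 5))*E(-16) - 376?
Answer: -1348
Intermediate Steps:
L(F, Z) = F**2
E(W) = -2 + W
(9*(L(-1, -3) + 5))*E(-16) - 376 = (9*((-1)**2 + 5))*(-2 - 16) - 376 = (9*(1 + 5))*(-18) - 376 = (9*6)*(-18) - 376 = 54*(-18) - 376 = -972 - 376 = -1348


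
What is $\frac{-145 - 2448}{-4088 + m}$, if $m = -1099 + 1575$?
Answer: $\frac{2593}{3612} \approx 0.71789$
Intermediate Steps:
$m = 476$
$\frac{-145 - 2448}{-4088 + m} = \frac{-145 - 2448}{-4088 + 476} = - \frac{2593}{-3612} = \left(-2593\right) \left(- \frac{1}{3612}\right) = \frac{2593}{3612}$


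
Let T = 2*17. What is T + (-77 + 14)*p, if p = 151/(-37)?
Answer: 10771/37 ≈ 291.11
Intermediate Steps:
T = 34
p = -151/37 (p = 151*(-1/37) = -151/37 ≈ -4.0811)
T + (-77 + 14)*p = 34 + (-77 + 14)*(-151/37) = 34 - 63*(-151/37) = 34 + 9513/37 = 10771/37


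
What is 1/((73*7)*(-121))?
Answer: -1/61831 ≈ -1.6173e-5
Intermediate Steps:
1/((73*7)*(-121)) = 1/(511*(-121)) = 1/(-61831) = -1/61831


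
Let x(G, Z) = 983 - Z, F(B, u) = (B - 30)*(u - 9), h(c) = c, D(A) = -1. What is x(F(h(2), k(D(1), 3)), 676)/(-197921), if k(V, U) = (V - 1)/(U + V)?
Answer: -307/197921 ≈ -0.0015511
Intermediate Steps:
k(V, U) = (-1 + V)/(U + V)
F(B, u) = (-30 + B)*(-9 + u)
x(F(h(2), k(D(1), 3)), 676)/(-197921) = (983 - 1*676)/(-197921) = (983 - 676)*(-1/197921) = 307*(-1/197921) = -307/197921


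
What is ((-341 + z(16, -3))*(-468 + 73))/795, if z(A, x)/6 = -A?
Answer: 34523/159 ≈ 217.13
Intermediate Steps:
z(A, x) = -6*A (z(A, x) = 6*(-A) = -6*A)
((-341 + z(16, -3))*(-468 + 73))/795 = ((-341 - 6*16)*(-468 + 73))/795 = ((-341 - 96)*(-395))*(1/795) = -437*(-395)*(1/795) = 172615*(1/795) = 34523/159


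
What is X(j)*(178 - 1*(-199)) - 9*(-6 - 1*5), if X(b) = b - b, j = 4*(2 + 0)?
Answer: 99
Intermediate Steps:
j = 8 (j = 4*2 = 8)
X(b) = 0
X(j)*(178 - 1*(-199)) - 9*(-6 - 1*5) = 0*(178 - 1*(-199)) - 9*(-6 - 1*5) = 0*(178 + 199) - 9*(-6 - 5) = 0*377 - 9*(-11) = 0 + 99 = 99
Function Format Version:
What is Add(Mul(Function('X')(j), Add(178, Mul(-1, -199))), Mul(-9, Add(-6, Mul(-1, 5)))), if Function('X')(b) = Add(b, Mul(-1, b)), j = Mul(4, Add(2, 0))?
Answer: 99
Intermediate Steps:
j = 8 (j = Mul(4, 2) = 8)
Function('X')(b) = 0
Add(Mul(Function('X')(j), Add(178, Mul(-1, -199))), Mul(-9, Add(-6, Mul(-1, 5)))) = Add(Mul(0, Add(178, Mul(-1, -199))), Mul(-9, Add(-6, Mul(-1, 5)))) = Add(Mul(0, Add(178, 199)), Mul(-9, Add(-6, -5))) = Add(Mul(0, 377), Mul(-9, -11)) = Add(0, 99) = 99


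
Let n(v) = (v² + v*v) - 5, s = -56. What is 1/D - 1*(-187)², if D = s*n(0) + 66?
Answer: -12099273/346 ≈ -34969.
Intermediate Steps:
n(v) = -5 + 2*v² (n(v) = (v² + v²) - 5 = 2*v² - 5 = -5 + 2*v²)
D = 346 (D = -56*(-5 + 2*0²) + 66 = -56*(-5 + 2*0) + 66 = -56*(-5 + 0) + 66 = -56*(-5) + 66 = 280 + 66 = 346)
1/D - 1*(-187)² = 1/346 - 1*(-187)² = 1/346 - 1*34969 = 1/346 - 34969 = -12099273/346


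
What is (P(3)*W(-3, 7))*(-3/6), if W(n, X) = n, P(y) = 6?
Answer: 9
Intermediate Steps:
(P(3)*W(-3, 7))*(-3/6) = (6*(-3))*(-3/6) = -(-54)/6 = -18*(-1/2) = 9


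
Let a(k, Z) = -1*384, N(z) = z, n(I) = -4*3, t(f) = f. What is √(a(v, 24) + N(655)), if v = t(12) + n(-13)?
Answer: √271 ≈ 16.462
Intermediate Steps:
n(I) = -12
v = 0 (v = 12 - 12 = 0)
a(k, Z) = -384
√(a(v, 24) + N(655)) = √(-384 + 655) = √271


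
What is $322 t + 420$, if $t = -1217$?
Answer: $-391454$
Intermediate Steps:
$322 t + 420 = 322 \left(-1217\right) + 420 = -391874 + 420 = -391454$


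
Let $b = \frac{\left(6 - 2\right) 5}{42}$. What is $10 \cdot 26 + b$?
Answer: $\frac{5470}{21} \approx 260.48$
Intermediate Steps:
$b = \frac{10}{21}$ ($b = 4 \cdot 5 \cdot \frac{1}{42} = 20 \cdot \frac{1}{42} = \frac{10}{21} \approx 0.47619$)
$10 \cdot 26 + b = 10 \cdot 26 + \frac{10}{21} = 260 + \frac{10}{21} = \frac{5470}{21}$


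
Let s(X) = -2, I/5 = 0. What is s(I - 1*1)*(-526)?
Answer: 1052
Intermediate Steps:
I = 0 (I = 5*0 = 0)
s(I - 1*1)*(-526) = -2*(-526) = 1052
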